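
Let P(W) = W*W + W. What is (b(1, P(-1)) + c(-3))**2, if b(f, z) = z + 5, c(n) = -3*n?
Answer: 196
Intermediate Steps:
P(W) = W + W**2 (P(W) = W**2 + W = W + W**2)
b(f, z) = 5 + z
(b(1, P(-1)) + c(-3))**2 = ((5 - (1 - 1)) - 3*(-3))**2 = ((5 - 1*0) + 9)**2 = ((5 + 0) + 9)**2 = (5 + 9)**2 = 14**2 = 196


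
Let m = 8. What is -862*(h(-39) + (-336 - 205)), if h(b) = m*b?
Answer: 735286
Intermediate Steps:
h(b) = 8*b
-862*(h(-39) + (-336 - 205)) = -862*(8*(-39) + (-336 - 205)) = -862*(-312 - 541) = -862*(-853) = 735286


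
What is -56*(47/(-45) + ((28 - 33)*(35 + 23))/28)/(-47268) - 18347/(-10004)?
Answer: 9684433723/5319777060 ≈ 1.8205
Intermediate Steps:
-56*(47/(-45) + ((28 - 33)*(35 + 23))/28)/(-47268) - 18347/(-10004) = -56*(47*(-1/45) - 5*58*(1/28))*(-1/47268) - 18347*(-1/10004) = -56*(-47/45 - 290*1/28)*(-1/47268) + 18347/10004 = -56*(-47/45 - 145/14)*(-1/47268) + 18347/10004 = -56*(-7183/630)*(-1/47268) + 18347/10004 = (28732/45)*(-1/47268) + 18347/10004 = -7183/531765 + 18347/10004 = 9684433723/5319777060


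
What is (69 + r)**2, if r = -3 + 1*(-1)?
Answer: 4225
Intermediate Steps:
r = -4 (r = -3 - 1 = -4)
(69 + r)**2 = (69 - 4)**2 = 65**2 = 4225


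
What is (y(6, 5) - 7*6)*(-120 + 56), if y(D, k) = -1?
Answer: 2752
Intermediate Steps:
(y(6, 5) - 7*6)*(-120 + 56) = (-1 - 7*6)*(-120 + 56) = (-1 - 42)*(-64) = -43*(-64) = 2752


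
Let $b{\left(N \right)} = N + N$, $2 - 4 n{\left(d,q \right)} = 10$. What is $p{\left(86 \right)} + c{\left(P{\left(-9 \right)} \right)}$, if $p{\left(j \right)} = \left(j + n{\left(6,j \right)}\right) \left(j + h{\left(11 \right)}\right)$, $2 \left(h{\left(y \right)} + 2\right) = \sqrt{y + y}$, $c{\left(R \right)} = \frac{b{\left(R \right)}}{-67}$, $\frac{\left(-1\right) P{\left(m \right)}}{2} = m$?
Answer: $\frac{472716}{67} + 42 \sqrt{22} \approx 7252.5$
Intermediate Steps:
$n{\left(d,q \right)} = -2$ ($n{\left(d,q \right)} = \frac{1}{2} - \frac{5}{2} = -2$)
$P{\left(m \right)} = - 2 m$
$b{\left(N \right)} = 2 N$
$c{\left(R \right)} = - \frac{2 R}{67}$ ($c{\left(R \right)} = \frac{2 R}{-67} = 2 R \left(- \frac{1}{67}\right) = - \frac{2 R}{67}$)
$h{\left(y \right)} = -2 + \frac{\sqrt{2} \sqrt{y}}{2}$ ($h{\left(y \right)} = -2 + \frac{\sqrt{y + y}}{2} = -2 + \frac{\sqrt{2 y}}{2} = -2 + \frac{\sqrt{2} \sqrt{y}}{2}$)
$p{\left(j \right)} = \left(-2 + j\right) \left(-2 + j + \frac{\sqrt{22}}{2}\right)$ ($p{\left(j \right)} = \left(j - 2\right) \left(j - \left(2 - \frac{\sqrt{2} \sqrt{11}}{2}\right)\right) = \left(-2 + j\right) \left(j - \left(2 - \frac{\sqrt{22}}{2}\right)\right) = \left(-2 + j\right) \left(-2 + j + \frac{\sqrt{22}}{2}\right)$)
$p{\left(86 \right)} + c{\left(P{\left(-9 \right)} \right)} = \left(4 + 86^{2} - \sqrt{22} - 344 + \frac{1}{2} \cdot 86 \sqrt{22}\right) - \frac{2 \left(\left(-2\right) \left(-9\right)\right)}{67} = \left(4 + 7396 - \sqrt{22} - 344 + 43 \sqrt{22}\right) - \frac{36}{67} = \left(7056 + 42 \sqrt{22}\right) - \frac{36}{67} = \frac{472716}{67} + 42 \sqrt{22}$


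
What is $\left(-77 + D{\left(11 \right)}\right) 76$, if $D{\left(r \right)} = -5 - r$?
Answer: $-7068$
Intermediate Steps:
$\left(-77 + D{\left(11 \right)}\right) 76 = \left(-77 - 16\right) 76 = \left(-93\right) 76 = -7068$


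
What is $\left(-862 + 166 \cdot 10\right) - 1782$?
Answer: $-984$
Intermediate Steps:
$\left(-862 + 166 \cdot 10\right) - 1782 = \left(-862 + 1660\right) - 1782 = 798 - 1782 = -984$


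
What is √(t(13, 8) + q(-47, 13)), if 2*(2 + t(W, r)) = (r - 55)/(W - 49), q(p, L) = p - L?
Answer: I*√8834/12 ≈ 7.8324*I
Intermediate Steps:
t(W, r) = -2 + (-55 + r)/(2*(-49 + W)) (t(W, r) = -2 + ((r - 55)/(W - 49))/2 = -2 + ((-55 + r)/(-49 + W))/2 = -2 + (-55 + r)/(2*(-49 + W)))
√(t(13, 8) + q(-47, 13)) = √((141 + 8 - 4*13)/(2*(-49 + 13)) + (-47 - 1*13)) = √((½)*(141 + 8 - 52)/(-36) + (-47 - 13)) = √((½)*(-1/36)*97 - 60) = √(-97/72 - 60) = √(-4417/72) = I*√8834/12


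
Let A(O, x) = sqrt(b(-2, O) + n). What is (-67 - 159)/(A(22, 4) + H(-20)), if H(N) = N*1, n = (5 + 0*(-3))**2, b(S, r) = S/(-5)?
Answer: 22600/1873 + 226*sqrt(635)/1873 ≈ 15.107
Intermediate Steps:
b(S, r) = -S/5 (b(S, r) = S*(-1/5) = -S/5)
n = 25 (n = (5 + 0)**2 = 5**2 = 25)
H(N) = N
A(O, x) = sqrt(635)/5 (A(O, x) = sqrt(-1/5*(-2) + 25) = sqrt(2/5 + 25) = sqrt(127/5) = sqrt(635)/5)
(-67 - 159)/(A(22, 4) + H(-20)) = (-67 - 159)/(sqrt(635)/5 - 20) = -226/(-20 + sqrt(635)/5)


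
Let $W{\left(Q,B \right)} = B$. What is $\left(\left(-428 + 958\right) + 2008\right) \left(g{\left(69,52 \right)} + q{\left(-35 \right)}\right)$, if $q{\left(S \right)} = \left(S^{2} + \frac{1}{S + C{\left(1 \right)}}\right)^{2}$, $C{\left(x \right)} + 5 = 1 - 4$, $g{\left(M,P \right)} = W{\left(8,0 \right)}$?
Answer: $\frac{7041808600488}{1849} \approx 3.8084 \cdot 10^{9}$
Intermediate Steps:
$g{\left(M,P \right)} = 0$
$C{\left(x \right)} = -8$ ($C{\left(x \right)} = -5 + \left(1 - 4\right) = -5 - 3 = -8$)
$q{\left(S \right)} = \left(S^{2} + \frac{1}{-8 + S}\right)^{2}$ ($q{\left(S \right)} = \left(S^{2} + \frac{1}{S - 8}\right)^{2} = \left(S^{2} + \frac{1}{-8 + S}\right)^{2}$)
$\left(\left(-428 + 958\right) + 2008\right) \left(g{\left(69,52 \right)} + q{\left(-35 \right)}\right) = \left(\left(-428 + 958\right) + 2008\right) \left(0 + \frac{\left(1 + \left(-35\right)^{3} - 8 \left(-35\right)^{2}\right)^{2}}{\left(-8 - 35\right)^{2}}\right) = \left(530 + 2008\right) \left(0 + \frac{\left(1 - 42875 - 9800\right)^{2}}{1849}\right) = 2538 \left(0 + \frac{\left(1 - 42875 - 9800\right)^{2}}{1849}\right) = 2538 \left(0 + \frac{\left(-52674\right)^{2}}{1849}\right) = 2538 \left(0 + \frac{1}{1849} \cdot 2774550276\right) = 2538 \left(0 + \frac{2774550276}{1849}\right) = 2538 \cdot \frac{2774550276}{1849} = \frac{7041808600488}{1849}$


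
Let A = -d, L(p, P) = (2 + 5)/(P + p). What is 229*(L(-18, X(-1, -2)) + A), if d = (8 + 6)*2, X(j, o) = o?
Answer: -129843/20 ≈ -6492.1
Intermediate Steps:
d = 28 (d = 14*2 = 28)
L(p, P) = 7/(P + p)
A = -28 (A = -1*28 = -28)
229*(L(-18, X(-1, -2)) + A) = 229*(7/(-2 - 18) - 28) = 229*(7/(-20) - 28) = 229*(7*(-1/20) - 28) = 229*(-7/20 - 28) = 229*(-567/20) = -129843/20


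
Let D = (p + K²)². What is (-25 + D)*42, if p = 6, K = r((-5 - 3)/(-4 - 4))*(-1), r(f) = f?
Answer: 1008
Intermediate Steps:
K = -1 (K = ((-5 - 3)/(-4 - 4))*(-1) = -8/(-8)*(-1) = -8*(-⅛)*(-1) = 1*(-1) = -1)
D = 49 (D = (6 + (-1)²)² = (6 + 1)² = 7² = 49)
(-25 + D)*42 = (-25 + 49)*42 = 24*42 = 1008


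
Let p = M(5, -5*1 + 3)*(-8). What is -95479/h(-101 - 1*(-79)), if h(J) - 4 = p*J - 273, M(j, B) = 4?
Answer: -95479/435 ≈ -219.49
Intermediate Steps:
p = -32 (p = 4*(-8) = -32)
h(J) = -269 - 32*J (h(J) = 4 + (-32*J - 273) = 4 + (-273 - 32*J) = -269 - 32*J)
-95479/h(-101 - 1*(-79)) = -95479/(-269 - 32*(-101 - 1*(-79))) = -95479/(-269 - 32*(-101 + 79)) = -95479/(-269 - 32*(-22)) = -95479/(-269 + 704) = -95479/435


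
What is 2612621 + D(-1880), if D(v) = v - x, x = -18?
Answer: 2610759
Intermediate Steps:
D(v) = 18 + v (D(v) = v - 1*(-18) = v + 18 = 18 + v)
2612621 + D(-1880) = 2612621 + (18 - 1880) = 2612621 - 1862 = 2610759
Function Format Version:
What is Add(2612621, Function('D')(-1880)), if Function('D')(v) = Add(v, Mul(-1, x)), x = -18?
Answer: 2610759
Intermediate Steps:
Function('D')(v) = Add(18, v) (Function('D')(v) = Add(v, Mul(-1, -18)) = Add(v, 18) = Add(18, v))
Add(2612621, Function('D')(-1880)) = Add(2612621, Add(18, -1880)) = Add(2612621, -1862) = 2610759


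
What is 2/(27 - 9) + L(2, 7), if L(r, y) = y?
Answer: 64/9 ≈ 7.1111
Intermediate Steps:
2/(27 - 9) + L(2, 7) = 2/(27 - 9) + 7 = 2/18 + 7 = 2*(1/18) + 7 = ⅑ + 7 = 64/9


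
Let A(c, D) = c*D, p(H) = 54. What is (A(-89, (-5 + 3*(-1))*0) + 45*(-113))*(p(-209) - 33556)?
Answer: 170357670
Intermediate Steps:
A(c, D) = D*c
(A(-89, (-5 + 3*(-1))*0) + 45*(-113))*(p(-209) - 33556) = (((-5 + 3*(-1))*0)*(-89) + 45*(-113))*(54 - 33556) = (((-5 - 3)*0)*(-89) - 5085)*(-33502) = (-8*0*(-89) - 5085)*(-33502) = (0*(-89) - 5085)*(-33502) = (0 - 5085)*(-33502) = -5085*(-33502) = 170357670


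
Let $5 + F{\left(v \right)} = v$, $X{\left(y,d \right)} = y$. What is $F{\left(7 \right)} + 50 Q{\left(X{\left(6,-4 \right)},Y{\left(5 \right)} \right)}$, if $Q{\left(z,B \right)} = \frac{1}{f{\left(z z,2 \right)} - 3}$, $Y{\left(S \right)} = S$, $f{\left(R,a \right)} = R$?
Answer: $\frac{116}{33} \approx 3.5152$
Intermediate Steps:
$F{\left(v \right)} = -5 + v$
$Q{\left(z,B \right)} = \frac{1}{-3 + z^{2}}$ ($Q{\left(z,B \right)} = \frac{1}{z z - 3} = \frac{1}{z^{2} - 3} = \frac{1}{-3 + z^{2}}$)
$F{\left(7 \right)} + 50 Q{\left(X{\left(6,-4 \right)},Y{\left(5 \right)} \right)} = \left(-5 + 7\right) + \frac{50}{-3 + 6^{2}} = 2 + \frac{50}{-3 + 36} = 2 + \frac{50}{33} = \frac{116}{33}$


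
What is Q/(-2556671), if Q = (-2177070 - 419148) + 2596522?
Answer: -304/2556671 ≈ -0.00011890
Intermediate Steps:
Q = 304 (Q = -2596218 + 2596522 = 304)
Q/(-2556671) = 304/(-2556671) = 304*(-1/2556671) = -304/2556671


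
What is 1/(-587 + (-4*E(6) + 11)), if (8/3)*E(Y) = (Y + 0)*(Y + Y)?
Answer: -1/684 ≈ -0.0014620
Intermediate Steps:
E(Y) = 3*Y²/4 (E(Y) = 3*((Y + 0)*(Y + Y))/8 = 3*(Y*(2*Y))/8 = 3*(2*Y²)/8 = 3*Y²/4)
1/(-587 + (-4*E(6) + 11)) = 1/(-587 + (-3*6² + 11)) = 1/(-587 + (-3*36 + 11)) = 1/(-587 + (-4*27 + 11)) = 1/(-587 + (-108 + 11)) = 1/(-587 - 97) = 1/(-684) = -1/684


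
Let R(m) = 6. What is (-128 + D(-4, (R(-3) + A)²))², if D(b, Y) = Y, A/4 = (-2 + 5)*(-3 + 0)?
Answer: 595984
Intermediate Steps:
A = -36 (A = 4*((-2 + 5)*(-3 + 0)) = 4*(3*(-3)) = 4*(-9) = -36)
(-128 + D(-4, (R(-3) + A)²))² = (-128 + (6 - 36)²)² = (-128 + (-30)²)² = (-128 + 900)² = 772² = 595984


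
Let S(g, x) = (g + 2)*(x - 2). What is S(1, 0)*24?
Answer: -144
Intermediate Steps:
S(g, x) = (-2 + x)*(2 + g) (S(g, x) = (2 + g)*(-2 + x) = (-2 + x)*(2 + g))
S(1, 0)*24 = (-4 - 2*1 + 2*0 + 1*0)*24 = (-4 - 2 + 0 + 0)*24 = -6*24 = -144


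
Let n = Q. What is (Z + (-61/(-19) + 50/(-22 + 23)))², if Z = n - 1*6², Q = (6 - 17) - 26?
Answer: 141376/361 ≈ 391.62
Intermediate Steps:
Q = -37 (Q = -11 - 26 = -37)
n = -37
Z = -73 (Z = -37 - 1*6² = -37 - 1*36 = -37 - 36 = -73)
(Z + (-61/(-19) + 50/(-22 + 23)))² = (-73 + (-61/(-19) + 50/(-22 + 23)))² = (-73 + (-61*(-1/19) + 50/1))² = (-73 + (61/19 + 50*1))² = (-73 + (61/19 + 50))² = (-73 + 1011/19)² = (-376/19)² = 141376/361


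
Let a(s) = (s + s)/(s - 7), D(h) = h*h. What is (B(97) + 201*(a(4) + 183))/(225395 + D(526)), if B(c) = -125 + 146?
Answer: 36268/502071 ≈ 0.072237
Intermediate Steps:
D(h) = h²
a(s) = 2*s/(-7 + s) (a(s) = (2*s)/(-7 + s) = 2*s/(-7 + s))
B(c) = 21
(B(97) + 201*(a(4) + 183))/(225395 + D(526)) = (21 + 201*(2*4/(-7 + 4) + 183))/(225395 + 526²) = (21 + 201*(2*4/(-3) + 183))/(225395 + 276676) = (21 + 201*(2*4*(-⅓) + 183))/502071 = (21 + 201*(-8/3 + 183))*(1/502071) = (21 + 201*(541/3))*(1/502071) = (21 + 36247)*(1/502071) = 36268*(1/502071) = 36268/502071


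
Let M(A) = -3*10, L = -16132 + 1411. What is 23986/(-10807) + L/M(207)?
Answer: 52790089/108070 ≈ 488.48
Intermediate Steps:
L = -14721
M(A) = -30
23986/(-10807) + L/M(207) = 23986/(-10807) - 14721/(-30) = 23986*(-1/10807) - 14721*(-1/30) = -23986/10807 + 4907/10 = 52790089/108070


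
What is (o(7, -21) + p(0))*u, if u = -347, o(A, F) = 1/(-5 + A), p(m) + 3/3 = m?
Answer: 347/2 ≈ 173.50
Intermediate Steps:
p(m) = -1 + m
(o(7, -21) + p(0))*u = (1/(-5 + 7) + (-1 + 0))*(-347) = (1/2 - 1)*(-347) = -1/2*(-347) = 347/2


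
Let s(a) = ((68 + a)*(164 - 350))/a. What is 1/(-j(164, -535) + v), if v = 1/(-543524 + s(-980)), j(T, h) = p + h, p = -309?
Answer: 133205788/112425684827 ≈ 0.0011848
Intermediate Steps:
j(T, h) = -309 + h
s(a) = (-12648 - 186*a)/a (s(a) = ((68 + a)*(-186))/a = (-12648 - 186*a)/a)
v = -245/133205788 (v = 1/(-543524 + (-186 - 12648/(-980))) = 1/(-543524 + (-186 - 12648*(-1/980))) = 1/(-543524 + (-186 + 3162/245)) = 1/(-543524 - 42408/245) = 1/(-133205788/245) = -245/133205788 ≈ -1.8393e-6)
1/(-j(164, -535) + v) = 1/(-(-309 - 535) - 245/133205788) = 1/(-1*(-844) - 245/133205788) = 1/(844 - 245/133205788) = 1/(112425684827/133205788) = 133205788/112425684827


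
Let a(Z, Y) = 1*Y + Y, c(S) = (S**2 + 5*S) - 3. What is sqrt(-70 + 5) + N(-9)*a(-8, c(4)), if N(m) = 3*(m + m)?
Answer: -3564 + I*sqrt(65) ≈ -3564.0 + 8.0623*I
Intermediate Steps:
N(m) = 6*m (N(m) = 3*(2*m) = 6*m)
c(S) = -3 + S**2 + 5*S
a(Z, Y) = 2*Y (a(Z, Y) = Y + Y = 2*Y)
sqrt(-70 + 5) + N(-9)*a(-8, c(4)) = sqrt(-70 + 5) + (6*(-9))*(2*(-3 + 4**2 + 5*4)) = sqrt(-65) - 108*(-3 + 16 + 20) = I*sqrt(65) - 108*33 = I*sqrt(65) - 54*66 = I*sqrt(65) - 3564 = -3564 + I*sqrt(65)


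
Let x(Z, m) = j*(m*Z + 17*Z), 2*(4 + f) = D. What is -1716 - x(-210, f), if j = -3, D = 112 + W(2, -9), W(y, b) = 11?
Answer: -48651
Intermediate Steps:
D = 123 (D = 112 + 11 = 123)
f = 115/2 (f = -4 + (½)*123 = -4 + 123/2 = 115/2 ≈ 57.500)
x(Z, m) = -51*Z - 3*Z*m (x(Z, m) = -3*(m*Z + 17*Z) = -3*(Z*m + 17*Z) = -3*(17*Z + Z*m) = -51*Z - 3*Z*m)
-1716 - x(-210, f) = -1716 - (-3)*(-210)*(17 + 115/2) = -1716 - (-3)*(-210)*149/2 = -1716 - 1*46935 = -1716 - 46935 = -48651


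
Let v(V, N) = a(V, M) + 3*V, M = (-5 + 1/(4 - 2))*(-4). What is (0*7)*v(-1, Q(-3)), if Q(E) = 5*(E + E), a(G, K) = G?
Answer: 0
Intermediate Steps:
M = 18 (M = (-5 + 1/2)*(-4) = -9/2*(-4) = 18)
Q(E) = 10*E (Q(E) = 5*(2*E) = 10*E)
v(V, N) = 4*V (v(V, N) = V + 3*V = 4*V)
(0*7)*v(-1, Q(-3)) = (0*7)*(4*(-1)) = 0*(-4) = 0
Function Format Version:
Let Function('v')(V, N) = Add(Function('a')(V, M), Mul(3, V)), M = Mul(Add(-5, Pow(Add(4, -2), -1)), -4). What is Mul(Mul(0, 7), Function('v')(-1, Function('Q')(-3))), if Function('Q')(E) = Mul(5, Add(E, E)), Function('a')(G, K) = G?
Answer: 0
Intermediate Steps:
M = 18 (M = Mul(Add(-5, Pow(2, -1)), -4) = Mul(Add(-5, Rational(1, 2)), -4) = Mul(Rational(-9, 2), -4) = 18)
Function('Q')(E) = Mul(10, E) (Function('Q')(E) = Mul(5, Mul(2, E)) = Mul(10, E))
Function('v')(V, N) = Mul(4, V) (Function('v')(V, N) = Add(V, Mul(3, V)) = Mul(4, V))
Mul(Mul(0, 7), Function('v')(-1, Function('Q')(-3))) = Mul(Mul(0, 7), Mul(4, -1)) = Mul(0, -4) = 0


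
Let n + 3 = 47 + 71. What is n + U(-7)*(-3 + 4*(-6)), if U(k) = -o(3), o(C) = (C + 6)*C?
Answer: 844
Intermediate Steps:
n = 115 (n = -3 + (47 + 71) = -3 + 118 = 115)
o(C) = C*(6 + C) (o(C) = (6 + C)*C = C*(6 + C))
U(k) = -27 (U(k) = -3*(6 + 3) = -3*9 = -1*27 = -27)
n + U(-7)*(-3 + 4*(-6)) = 115 - 27*(-3 + 4*(-6)) = 115 - 27*(-3 - 24) = 115 - 27*(-27) = 115 + 729 = 844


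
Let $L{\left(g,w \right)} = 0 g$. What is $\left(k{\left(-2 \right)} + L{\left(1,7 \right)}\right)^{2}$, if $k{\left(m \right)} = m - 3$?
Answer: $25$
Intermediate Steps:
$L{\left(g,w \right)} = 0$
$k{\left(m \right)} = -3 + m$
$\left(k{\left(-2 \right)} + L{\left(1,7 \right)}\right)^{2} = \left(\left(-3 - 2\right) + 0\right)^{2} = \left(-5 + 0\right)^{2} = \left(-5\right)^{2} = 25$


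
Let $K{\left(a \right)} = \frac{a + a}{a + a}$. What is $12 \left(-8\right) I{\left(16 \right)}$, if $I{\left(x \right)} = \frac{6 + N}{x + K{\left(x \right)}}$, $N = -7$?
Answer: $\frac{96}{17} \approx 5.6471$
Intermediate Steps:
$K{\left(a \right)} = 1$ ($K{\left(a \right)} = \frac{2 a}{2 a} = 2 a \frac{1}{2 a} = 1$)
$I{\left(x \right)} = - \frac{1}{1 + x}$ ($I{\left(x \right)} = \frac{6 - 7}{x + 1} = - \frac{1}{1 + x}$)
$12 \left(-8\right) I{\left(16 \right)} = 12 \left(-8\right) \left(- \frac{1}{1 + 16}\right) = - 96 \left(- \frac{1}{17}\right) = - 96 \left(\left(-1\right) \frac{1}{17}\right) = \left(-96\right) \left(- \frac{1}{17}\right) = \frac{96}{17}$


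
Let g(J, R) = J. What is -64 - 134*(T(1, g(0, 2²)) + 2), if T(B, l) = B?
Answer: -466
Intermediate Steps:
-64 - 134*(T(1, g(0, 2²)) + 2) = -64 - 134*(1 + 2) = -64 - 134*3 = -64 - 402 = -466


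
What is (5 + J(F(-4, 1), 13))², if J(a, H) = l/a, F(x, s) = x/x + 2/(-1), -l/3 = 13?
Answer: 1936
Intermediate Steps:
l = -39 (l = -3*13 = -39)
F(x, s) = -1 (F(x, s) = 1 + 2*(-1) = 1 - 2 = -1)
J(a, H) = -39/a
(5 + J(F(-4, 1), 13))² = (5 - 39/(-1))² = (5 - 39*(-1))² = (5 + 39)² = 44² = 1936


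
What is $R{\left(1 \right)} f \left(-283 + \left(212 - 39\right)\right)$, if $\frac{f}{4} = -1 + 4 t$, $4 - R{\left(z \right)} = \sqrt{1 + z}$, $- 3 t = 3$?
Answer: $8800 - 2200 \sqrt{2} \approx 5688.7$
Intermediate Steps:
$t = -1$ ($t = \left(- \frac{1}{3}\right) 3 = -1$)
$R{\left(z \right)} = 4 - \sqrt{1 + z}$
$f = -20$ ($f = 4 \left(-1 + 4 \left(-1\right)\right) = 4 \left(-1 - 4\right) = 4 \left(-5\right) = -20$)
$R{\left(1 \right)} f \left(-283 + \left(212 - 39\right)\right) = \left(4 - \sqrt{1 + 1}\right) \left(-20\right) \left(-283 + \left(212 - 39\right)\right) = \left(4 - \sqrt{2}\right) \left(-20\right) \left(-283 + 173\right) = \left(-80 + 20 \sqrt{2}\right) \left(-110\right) = 8800 - 2200 \sqrt{2}$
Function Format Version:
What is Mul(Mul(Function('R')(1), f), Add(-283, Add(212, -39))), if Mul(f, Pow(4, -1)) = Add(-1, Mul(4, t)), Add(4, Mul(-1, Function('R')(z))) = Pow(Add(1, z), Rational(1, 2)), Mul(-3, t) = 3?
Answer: Add(8800, Mul(-2200, Pow(2, Rational(1, 2)))) ≈ 5688.7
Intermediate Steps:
t = -1 (t = Mul(Rational(-1, 3), 3) = -1)
Function('R')(z) = Add(4, Mul(-1, Pow(Add(1, z), Rational(1, 2))))
f = -20 (f = Mul(4, Add(-1, Mul(4, -1))) = Mul(4, Add(-1, -4)) = Mul(4, -5) = -20)
Mul(Mul(Function('R')(1), f), Add(-283, Add(212, -39))) = Mul(Mul(Add(4, Mul(-1, Pow(Add(1, 1), Rational(1, 2)))), -20), Add(-283, Add(212, -39))) = Mul(Mul(Add(4, Mul(-1, Pow(2, Rational(1, 2)))), -20), Add(-283, 173)) = Mul(Add(-80, Mul(20, Pow(2, Rational(1, 2)))), -110) = Add(8800, Mul(-2200, Pow(2, Rational(1, 2))))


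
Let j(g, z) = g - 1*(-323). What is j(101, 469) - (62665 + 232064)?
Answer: -294305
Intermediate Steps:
j(g, z) = 323 + g (j(g, z) = g + 323 = 323 + g)
j(101, 469) - (62665 + 232064) = (323 + 101) - (62665 + 232064) = 424 - 1*294729 = 424 - 294729 = -294305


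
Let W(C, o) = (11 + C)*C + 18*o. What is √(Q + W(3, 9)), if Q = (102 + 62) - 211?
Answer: √157 ≈ 12.530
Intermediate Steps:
W(C, o) = 18*o + C*(11 + C) (W(C, o) = C*(11 + C) + 18*o = 18*o + C*(11 + C))
Q = -47 (Q = 164 - 211 = -47)
√(Q + W(3, 9)) = √(-47 + (3² + 11*3 + 18*9)) = √(-47 + (9 + 33 + 162)) = √(-47 + 204) = √157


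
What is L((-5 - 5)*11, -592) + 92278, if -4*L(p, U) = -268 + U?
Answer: 92493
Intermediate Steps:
L(p, U) = 67 - U/4 (L(p, U) = -(-268 + U)/4 = 67 - U/4)
L((-5 - 5)*11, -592) + 92278 = (67 - ¼*(-592)) + 92278 = (67 + 148) + 92278 = 215 + 92278 = 92493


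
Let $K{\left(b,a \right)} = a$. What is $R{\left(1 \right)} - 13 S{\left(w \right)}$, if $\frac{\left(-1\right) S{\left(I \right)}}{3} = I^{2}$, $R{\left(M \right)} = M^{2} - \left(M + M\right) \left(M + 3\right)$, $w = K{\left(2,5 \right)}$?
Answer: $968$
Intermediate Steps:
$w = 5$
$R{\left(M \right)} = M^{2} - 2 M \left(3 + M\right)$
$S{\left(I \right)} = - 3 I^{2}$
$R{\left(1 \right)} - 13 S{\left(w \right)} = \left(-1\right) 1 \left(6 + 1\right) - 13 \left(- 3 \cdot 5^{2}\right) = \left(-1\right) 1 \cdot 7 - 13 \left(\left(-3\right) 25\right) = -7 - -975 = -7 + 975 = 968$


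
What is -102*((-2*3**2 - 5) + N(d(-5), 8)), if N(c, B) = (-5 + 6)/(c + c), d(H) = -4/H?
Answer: 9129/4 ≈ 2282.3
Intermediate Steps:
N(c, B) = 1/(2*c)
-102*((-2*3**2 - 5) + N(d(-5), 8)) = -102*((-2*3**2 - 5) + 1/(2*((-4/(-5))))) = -102*((-2*9 - 5) + 1/(2*((-4*(-1/5))))) = -102*((-18 - 5) + 1/(2*(4/5))) = -102*(-23 + (1/2)*(5/4)) = -102*(-23 + 5/8) = -102*(-179/8) = 9129/4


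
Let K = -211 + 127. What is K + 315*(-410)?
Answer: -129234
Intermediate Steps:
K = -84
K + 315*(-410) = -84 + 315*(-410) = -84 - 129150 = -129234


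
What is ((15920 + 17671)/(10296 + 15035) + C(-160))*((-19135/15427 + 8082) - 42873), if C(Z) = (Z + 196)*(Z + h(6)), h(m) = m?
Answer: 75359071454660916/390781337 ≈ 1.9284e+8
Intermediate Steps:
C(Z) = (6 + Z)*(196 + Z) (C(Z) = (Z + 196)*(Z + 6) = (196 + Z)*(6 + Z) = (6 + Z)*(196 + Z))
((15920 + 17671)/(10296 + 15035) + C(-160))*((-19135/15427 + 8082) - 42873) = ((15920 + 17671)/(10296 + 15035) + (1176 + (-160)² + 202*(-160)))*((-19135/15427 + 8082) - 42873) = (33591/25331 + (1176 + 25600 - 32320))*((-19135*1/15427 + 8082) - 42873) = (33591*(1/25331) - 5544)*((-19135/15427 + 8082) - 42873) = (33591/25331 - 5544)*(124661879/15427 - 42873) = -140401473/25331*(-536739892/15427) = 75359071454660916/390781337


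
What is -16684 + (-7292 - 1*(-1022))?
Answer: -22954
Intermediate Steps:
-16684 + (-7292 - 1*(-1022)) = -16684 + (-7292 + 1022) = -16684 - 6270 = -22954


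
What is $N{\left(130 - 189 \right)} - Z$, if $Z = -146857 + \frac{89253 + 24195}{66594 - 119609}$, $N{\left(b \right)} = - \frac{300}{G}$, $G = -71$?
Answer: $\frac{552803253013}{3764065} \approx 1.4686 \cdot 10^{5}$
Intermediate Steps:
$N{\left(b \right)} = \frac{300}{71}$ ($N{\left(b \right)} = - \frac{300}{-71} = \left(-300\right) \left(- \frac{1}{71}\right) = \frac{300}{71}$)
$Z = - \frac{7785737303}{53015}$ ($Z = -146857 + \frac{113448}{-53015} = -146857 + 113448 \left(- \frac{1}{53015}\right) = -146857 - \frac{113448}{53015} = - \frac{7785737303}{53015} \approx -1.4686 \cdot 10^{5}$)
$N{\left(130 - 189 \right)} - Z = \frac{300}{71} - - \frac{7785737303}{53015} = \frac{300}{71} + \frac{7785737303}{53015} = \frac{552803253013}{3764065}$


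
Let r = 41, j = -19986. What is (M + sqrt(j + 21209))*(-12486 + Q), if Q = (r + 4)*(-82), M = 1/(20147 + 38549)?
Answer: -2022/7337 - 16176*sqrt(1223) ≈ -5.6570e+5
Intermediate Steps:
M = 1/58696 ≈ 1.7037e-5
Q = -3690 (Q = (41 + 4)*(-82) = 45*(-82) = -3690)
(M + sqrt(j + 21209))*(-12486 + Q) = (1/58696 + sqrt(-19986 + 21209))*(-12486 - 3690) = (1/58696 + sqrt(1223))*(-16176) = -2022/7337 - 16176*sqrt(1223)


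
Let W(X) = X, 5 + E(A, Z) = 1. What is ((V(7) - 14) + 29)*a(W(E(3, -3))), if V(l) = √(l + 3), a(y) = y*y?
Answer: 240 + 16*√10 ≈ 290.60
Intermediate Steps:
E(A, Z) = -4 (E(A, Z) = -5 + 1 = -4)
a(y) = y²
V(l) = √(3 + l)
((V(7) - 14) + 29)*a(W(E(3, -3))) = ((√(3 + 7) - 14) + 29)*(-4)² = ((√10 - 14) + 29)*16 = ((-14 + √10) + 29)*16 = (15 + √10)*16 = 240 + 16*√10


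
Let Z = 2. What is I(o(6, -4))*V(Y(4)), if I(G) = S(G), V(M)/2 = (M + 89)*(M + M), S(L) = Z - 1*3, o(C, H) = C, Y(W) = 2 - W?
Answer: 696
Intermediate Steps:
S(L) = -1 (S(L) = 2 - 1*3 = 2 - 3 = -1)
V(M) = 4*M*(89 + M) (V(M) = 2*((M + 89)*(M + M)) = 2*((89 + M)*(2*M)) = 2*(2*M*(89 + M)) = 4*M*(89 + M))
I(G) = -1
I(o(6, -4))*V(Y(4)) = -4*(2 - 1*4)*(89 + (2 - 1*4)) = -4*(2 - 4)*(89 + (2 - 4)) = -4*(-2)*(89 - 2) = -4*(-2)*87 = -1*(-696) = 696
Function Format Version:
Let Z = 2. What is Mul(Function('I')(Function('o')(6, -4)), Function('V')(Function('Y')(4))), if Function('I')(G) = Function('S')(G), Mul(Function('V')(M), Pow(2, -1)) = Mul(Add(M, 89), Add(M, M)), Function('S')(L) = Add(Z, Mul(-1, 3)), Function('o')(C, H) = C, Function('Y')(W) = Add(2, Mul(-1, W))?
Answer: 696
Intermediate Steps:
Function('S')(L) = -1 (Function('S')(L) = Add(2, Mul(-1, 3)) = Add(2, -3) = -1)
Function('V')(M) = Mul(4, M, Add(89, M)) (Function('V')(M) = Mul(2, Mul(Add(M, 89), Add(M, M))) = Mul(2, Mul(Add(89, M), Mul(2, M))) = Mul(2, Mul(2, M, Add(89, M))) = Mul(4, M, Add(89, M)))
Function('I')(G) = -1
Mul(Function('I')(Function('o')(6, -4)), Function('V')(Function('Y')(4))) = Mul(-1, Mul(4, Add(2, Mul(-1, 4)), Add(89, Add(2, Mul(-1, 4))))) = Mul(-1, Mul(4, Add(2, -4), Add(89, Add(2, -4)))) = Mul(-1, Mul(4, -2, Add(89, -2))) = Mul(-1, Mul(4, -2, 87)) = Mul(-1, -696) = 696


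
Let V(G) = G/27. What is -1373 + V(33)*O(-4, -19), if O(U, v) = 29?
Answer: -12038/9 ≈ -1337.6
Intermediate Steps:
V(G) = G/27 (V(G) = G*(1/27) = G/27)
-1373 + V(33)*O(-4, -19) = -1373 + ((1/27)*33)*29 = -1373 + (11/9)*29 = -1373 + 319/9 = -12038/9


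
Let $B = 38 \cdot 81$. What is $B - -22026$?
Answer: $25104$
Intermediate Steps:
$B = 3078$
$B - -22026 = 3078 - -22026 = 3078 + 22026 = 25104$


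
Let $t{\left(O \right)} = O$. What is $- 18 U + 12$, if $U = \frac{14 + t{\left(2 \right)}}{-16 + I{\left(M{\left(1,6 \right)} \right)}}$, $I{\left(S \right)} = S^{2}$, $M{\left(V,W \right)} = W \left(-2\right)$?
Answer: $\frac{39}{4} \approx 9.75$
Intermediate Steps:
$M{\left(V,W \right)} = - 2 W$
$U = \frac{1}{8}$ ($U = \frac{14 + 2}{-16 + \left(\left(-2\right) 6\right)^{2}} = \frac{16}{-16 + \left(-12\right)^{2}} = \frac{16}{-16 + 144} = \frac{16}{128} = 16 \cdot \frac{1}{128} = \frac{1}{8} \approx 0.125$)
$- 18 U + 12 = \left(-18\right) \frac{1}{8} + 12 = - \frac{9}{4} + 12 = \frac{39}{4}$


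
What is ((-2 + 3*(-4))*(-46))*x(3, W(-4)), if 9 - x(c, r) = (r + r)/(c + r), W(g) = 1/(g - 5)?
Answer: 75992/13 ≈ 5845.5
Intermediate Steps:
W(g) = 1/(-5 + g)
x(c, r) = 9 - 2*r/(c + r) (x(c, r) = 9 - (r + r)/(c + r) = 9 - 2*r/(c + r))
((-2 + 3*(-4))*(-46))*x(3, W(-4)) = ((-2 + 3*(-4))*(-46))*((7/(-5 - 4) + 9*3)/(3 + 1/(-5 - 4))) = ((-2 - 12)*(-46))*((7/(-9) + 27)/(3 + 1/(-9))) = (-14*(-46))*((7*(-⅑) + 27)/(3 - ⅑)) = 644*((-7/9 + 27)/(26/9)) = 644*((9/26)*(236/9)) = 644*(118/13) = 75992/13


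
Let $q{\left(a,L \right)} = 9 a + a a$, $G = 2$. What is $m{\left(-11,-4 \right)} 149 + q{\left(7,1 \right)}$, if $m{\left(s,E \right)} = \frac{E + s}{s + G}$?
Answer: $\frac{1081}{3} \approx 360.33$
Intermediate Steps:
$m{\left(s,E \right)} = \frac{E + s}{2 + s}$ ($m{\left(s,E \right)} = \frac{E + s}{s + 2} = \frac{E + s}{2 + s}$)
$q{\left(a,L \right)} = a^{2} + 9 a$ ($q{\left(a,L \right)} = 9 a + a^{2} = a^{2} + 9 a$)
$m{\left(-11,-4 \right)} 149 + q{\left(7,1 \right)} = \frac{-4 - 11}{2 - 11} \cdot 149 + 7 \left(9 + 7\right) = \frac{1}{-9} \left(-15\right) 149 + 7 \cdot 16 = \left(- \frac{1}{9}\right) \left(-15\right) 149 + 112 = \frac{5}{3} \cdot 149 + 112 = \frac{745}{3} + 112 = \frac{1081}{3}$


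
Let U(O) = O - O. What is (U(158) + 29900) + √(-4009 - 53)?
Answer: 29900 + I*√4062 ≈ 29900.0 + 63.734*I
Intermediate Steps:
U(O) = 0
(U(158) + 29900) + √(-4009 - 53) = (0 + 29900) + √(-4009 - 53) = 29900 + √(-4062) = 29900 + I*√4062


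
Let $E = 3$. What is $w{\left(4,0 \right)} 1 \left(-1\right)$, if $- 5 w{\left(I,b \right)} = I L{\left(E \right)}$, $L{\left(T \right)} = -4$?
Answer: $- \frac{16}{5} \approx -3.2$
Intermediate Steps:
$w{\left(I,b \right)} = \frac{4 I}{5}$ ($w{\left(I,b \right)} = - \frac{I \left(-4\right)}{5} = - \frac{\left(-4\right) I}{5} = \frac{4 I}{5}$)
$w{\left(4,0 \right)} 1 \left(-1\right) = \frac{4}{5} \cdot 4 \cdot 1 \left(-1\right) = \frac{16}{5} \left(-1\right) = - \frac{16}{5}$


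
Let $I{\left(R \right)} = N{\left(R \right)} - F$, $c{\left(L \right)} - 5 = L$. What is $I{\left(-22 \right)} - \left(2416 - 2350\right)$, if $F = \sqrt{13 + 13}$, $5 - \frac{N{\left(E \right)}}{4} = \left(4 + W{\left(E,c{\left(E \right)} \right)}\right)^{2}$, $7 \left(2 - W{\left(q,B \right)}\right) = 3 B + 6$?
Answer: $- \frac{32530}{49} - \sqrt{26} \approx -668.98$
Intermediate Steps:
$c{\left(L \right)} = 5 + L$
$W{\left(q,B \right)} = \frac{8}{7} - \frac{3 B}{7}$ ($W{\left(q,B \right)} = 2 - \frac{3 B + 6}{7} = 2 - \frac{6 + 3 B}{7} = 2 - \left(\frac{6}{7} + \frac{3 B}{7}\right) = \frac{8}{7} - \frac{3 B}{7}$)
$N{\left(E \right)} = 20 - 4 \left(3 - \frac{3 E}{7}\right)^{2}$ ($N{\left(E \right)} = 20 - 4 \left(4 - \left(- \frac{8}{7} + \frac{3 \left(5 + E\right)}{7}\right)\right)^{2} = 20 - 4 \left(4 + \left(\frac{8}{7} - \left(\frac{15}{7} + \frac{3 E}{7}\right)\right)\right)^{2} = 20 - 4 \left(4 - \left(1 + \frac{3 E}{7}\right)\right)^{2} = 20 - 4 \left(3 - \frac{3 E}{7}\right)^{2}$)
$F = \sqrt{26} \approx 5.099$
$I{\left(R \right)} = 20 - \sqrt{26} - \frac{36 \left(-7 + R\right)^{2}}{49}$ ($I{\left(R \right)} = \left(20 - \frac{36 \left(-7 + R\right)^{2}}{49}\right) - \sqrt{26} = 20 - \sqrt{26} - \frac{36 \left(-7 + R\right)^{2}}{49}$)
$I{\left(-22 \right)} - \left(2416 - 2350\right) = \left(20 - \sqrt{26} - \frac{36 \left(-7 - 22\right)^{2}}{49}\right) - \left(2416 - 2350\right) = \left(20 - \sqrt{26} - \frac{36 \left(-29\right)^{2}}{49}\right) - \left(2416 - 2350\right) = \left(20 - \sqrt{26} - \frac{30276}{49}\right) - 66 = \left(- \frac{29296}{49} - \sqrt{26}\right) - 66 = - \frac{32530}{49} - \sqrt{26}$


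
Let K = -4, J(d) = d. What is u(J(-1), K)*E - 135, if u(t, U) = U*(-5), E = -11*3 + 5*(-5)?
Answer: -1295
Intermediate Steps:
E = -58 (E = -33 - 25 = -58)
u(t, U) = -5*U
u(J(-1), K)*E - 135 = -5*(-4)*(-58) - 135 = 20*(-58) - 135 = -1160 - 135 = -1295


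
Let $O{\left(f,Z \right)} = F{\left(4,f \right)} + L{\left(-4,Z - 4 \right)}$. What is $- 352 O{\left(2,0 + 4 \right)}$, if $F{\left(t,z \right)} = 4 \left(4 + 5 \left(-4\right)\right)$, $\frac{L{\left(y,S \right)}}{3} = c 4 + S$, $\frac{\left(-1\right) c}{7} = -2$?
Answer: $-36608$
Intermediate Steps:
$c = 14$ ($c = \left(-7\right) \left(-2\right) = 14$)
$L{\left(y,S \right)} = 168 + 3 S$ ($L{\left(y,S \right)} = 3 \left(14 \cdot 4 + S\right) = 3 \left(56 + S\right) = 168 + 3 S$)
$F{\left(t,z \right)} = -64$ ($F{\left(t,z \right)} = 4 \left(4 - 20\right) = 4 \left(-16\right) = -64$)
$O{\left(f,Z \right)} = 92 + 3 Z$ ($O{\left(f,Z \right)} = -64 + \left(168 + 3 \left(Z - 4\right)\right) = -64 + \left(168 + 3 \left(-4 + Z\right)\right) = -64 + \left(168 + \left(-12 + 3 Z\right)\right) = -64 + \left(156 + 3 Z\right) = 92 + 3 Z$)
$- 352 O{\left(2,0 + 4 \right)} = - 352 \left(92 + 3 \left(0 + 4\right)\right) = - 352 \left(92 + 3 \cdot 4\right) = - 352 \left(92 + 12\right) = \left(-352\right) 104 = -36608$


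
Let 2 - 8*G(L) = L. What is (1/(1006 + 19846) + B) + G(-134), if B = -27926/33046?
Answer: 428153783/26502892 ≈ 16.155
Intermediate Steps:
G(L) = 1/4 - L/8
B = -13963/16523 (B = -27926*1/33046 = -13963/16523 ≈ -0.84506)
(1/(1006 + 19846) + B) + G(-134) = (1/(1006 + 19846) - 13963/16523) + (1/4 - 1/8*(-134)) = (1/20852 - 13963/16523) + (1/4 + 67/4) = (1/20852 - 13963/16523) + 17 = -22395381/26502892 + 17 = 428153783/26502892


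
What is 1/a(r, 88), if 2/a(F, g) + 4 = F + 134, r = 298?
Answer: 214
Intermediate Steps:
a(F, g) = 2/(130 + F) (a(F, g) = 2/(-4 + (F + 134)) = 2/(-4 + (134 + F)) = 2/(130 + F))
1/a(r, 88) = 1/(2/(130 + 298)) = 1/(2/428) = 1/(2*(1/428)) = 1/(1/214) = 214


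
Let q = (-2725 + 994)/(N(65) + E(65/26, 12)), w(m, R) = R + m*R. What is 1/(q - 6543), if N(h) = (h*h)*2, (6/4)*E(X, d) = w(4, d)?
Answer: -2830/18517267 ≈ -0.00015283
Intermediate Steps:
w(m, R) = R + R*m
E(X, d) = 10*d/3 (E(X, d) = 2*(d*(1 + 4))/3 = 2*(d*5)/3 = 2*(5*d)/3 = 10*d/3)
N(h) = 2*h**2 (N(h) = h**2*2 = 2*h**2)
q = -577/2830 (q = (-2725 + 994)/(2*65**2 + (10/3)*12) = -1731/(2*4225 + 40) = -1731/(8450 + 40) = -1731/8490 = -1731*1/8490 = -577/2830 ≈ -0.20389)
1/(q - 6543) = 1/(-577/2830 - 6543) = 1/(-18517267/2830) = -2830/18517267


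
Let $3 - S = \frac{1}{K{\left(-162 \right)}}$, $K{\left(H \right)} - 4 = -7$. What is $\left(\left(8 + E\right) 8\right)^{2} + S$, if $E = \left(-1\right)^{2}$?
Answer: $\frac{15562}{3} \approx 5187.3$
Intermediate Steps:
$K{\left(H \right)} = -3$ ($K{\left(H \right)} = 4 - 7 = -3$)
$E = 1$
$S = \frac{10}{3}$ ($S = 3 - \frac{1}{-3} = 3 - - \frac{1}{3} = 3 + \frac{1}{3} = \frac{10}{3} \approx 3.3333$)
$\left(\left(8 + E\right) 8\right)^{2} + S = \left(\left(8 + 1\right) 8\right)^{2} + \frac{10}{3} = \left(9 \cdot 8\right)^{2} + \frac{10}{3} = 72^{2} + \frac{10}{3} = 5184 + \frac{10}{3} = \frac{15562}{3}$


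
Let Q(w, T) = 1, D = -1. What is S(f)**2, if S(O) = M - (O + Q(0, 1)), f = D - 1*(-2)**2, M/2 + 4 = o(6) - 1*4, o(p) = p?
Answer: 0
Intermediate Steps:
M = -4 (M = -8 + 2*(6 - 1*4) = -8 + 2*(6 - 4) = -8 + 2*2 = -8 + 4 = -4)
f = -5 (f = -1 - 1*(-2)**2 = -1 - 1*4 = -1 - 4 = -5)
S(O) = -5 - O (S(O) = -4 - (O + 1) = -4 - (1 + O) = -4 + (-1 - O) = -5 - O)
S(f)**2 = (-5 - 1*(-5))**2 = (-5 + 5)**2 = 0**2 = 0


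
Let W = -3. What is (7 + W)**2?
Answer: 16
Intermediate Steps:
(7 + W)**2 = (7 - 3)**2 = 4**2 = 16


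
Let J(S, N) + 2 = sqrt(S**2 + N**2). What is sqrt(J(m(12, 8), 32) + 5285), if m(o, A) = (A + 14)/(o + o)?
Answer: sqrt(190188 + 3*sqrt(147577))/6 ≈ 72.904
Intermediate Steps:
m(o, A) = (14 + A)/(2*o) (m(o, A) = (14 + A)/((2*o)) = (14 + A)*(1/(2*o)) = (14 + A)/(2*o))
J(S, N) = -2 + sqrt(N**2 + S**2) (J(S, N) = -2 + sqrt(S**2 + N**2) = -2 + sqrt(N**2 + S**2))
sqrt(J(m(12, 8), 32) + 5285) = sqrt((-2 + sqrt(32**2 + ((1/2)*(14 + 8)/12)**2)) + 5285) = sqrt((-2 + sqrt(1024 + ((1/2)*(1/12)*22)**2)) + 5285) = sqrt((-2 + sqrt(1024 + (11/12)**2)) + 5285) = sqrt((-2 + sqrt(1024 + 121/144)) + 5285) = sqrt((-2 + sqrt(147577/144)) + 5285) = sqrt((-2 + sqrt(147577)/12) + 5285) = sqrt(5283 + sqrt(147577)/12)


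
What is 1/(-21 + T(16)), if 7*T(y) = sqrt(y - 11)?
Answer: -1029/21604 - 7*sqrt(5)/21604 ≈ -0.048355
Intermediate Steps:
T(y) = sqrt(-11 + y)/7 (T(y) = sqrt(y - 11)/7 = sqrt(-11 + y)/7)
1/(-21 + T(16)) = 1/(-21 + sqrt(-11 + 16)/7) = 1/(-21 + sqrt(5)/7)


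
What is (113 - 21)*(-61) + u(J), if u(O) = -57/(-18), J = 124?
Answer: -33653/6 ≈ -5608.8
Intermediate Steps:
u(O) = 19/6 (u(O) = -57*(-1/18) = 19/6)
(113 - 21)*(-61) + u(J) = (113 - 21)*(-61) + 19/6 = 92*(-61) + 19/6 = -5612 + 19/6 = -33653/6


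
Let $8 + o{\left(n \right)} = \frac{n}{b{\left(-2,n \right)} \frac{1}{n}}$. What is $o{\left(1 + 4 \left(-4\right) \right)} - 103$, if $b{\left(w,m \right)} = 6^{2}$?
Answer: $- \frac{419}{4} \approx -104.75$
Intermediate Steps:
$b{\left(w,m \right)} = 36$
$o{\left(n \right)} = -8 + \frac{n^{2}}{36}$ ($o{\left(n \right)} = -8 + \frac{n}{36 \frac{1}{n}} = -8 + n \frac{n}{36} = -8 + \frac{n^{2}}{36}$)
$o{\left(1 + 4 \left(-4\right) \right)} - 103 = \left(-8 + \frac{\left(1 + 4 \left(-4\right)\right)^{2}}{36}\right) - 103 = \left(-8 + \frac{\left(1 - 16\right)^{2}}{36}\right) - 103 = \left(-8 + \frac{\left(-15\right)^{2}}{36}\right) - 103 = \left(-8 + \frac{1}{36} \cdot 225\right) - 103 = \left(-8 + \frac{25}{4}\right) - 103 = - \frac{7}{4} - 103 = - \frac{419}{4}$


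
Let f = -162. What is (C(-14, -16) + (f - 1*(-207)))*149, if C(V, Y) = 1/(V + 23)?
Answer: 60494/9 ≈ 6721.6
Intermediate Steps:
C(V, Y) = 1/(23 + V)
(C(-14, -16) + (f - 1*(-207)))*149 = (1/(23 - 14) + (-162 - 1*(-207)))*149 = (1/9 + (-162 + 207))*149 = (1/9 + 45)*149 = (406/9)*149 = 60494/9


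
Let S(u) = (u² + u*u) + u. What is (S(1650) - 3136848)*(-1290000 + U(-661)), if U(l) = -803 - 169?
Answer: -2981889707544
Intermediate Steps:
U(l) = -972
S(u) = u + 2*u² (S(u) = (u² + u²) + u = 2*u² + u = u + 2*u²)
(S(1650) - 3136848)*(-1290000 + U(-661)) = (1650*(1 + 2*1650) - 3136848)*(-1290000 - 972) = (1650*(1 + 3300) - 3136848)*(-1290972) = (1650*3301 - 3136848)*(-1290972) = (5446650 - 3136848)*(-1290972) = 2309802*(-1290972) = -2981889707544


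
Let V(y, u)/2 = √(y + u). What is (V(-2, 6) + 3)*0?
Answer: 0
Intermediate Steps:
V(y, u) = 2*√(u + y) (V(y, u) = 2*√(y + u) = 2*√(u + y))
(V(-2, 6) + 3)*0 = (2*√(6 - 2) + 3)*0 = (2*√4 + 3)*0 = (2*2 + 3)*0 = (4 + 3)*0 = 7*0 = 0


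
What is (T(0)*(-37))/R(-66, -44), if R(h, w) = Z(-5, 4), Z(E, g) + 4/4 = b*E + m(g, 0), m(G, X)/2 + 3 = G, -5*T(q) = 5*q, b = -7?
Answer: 0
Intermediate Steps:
T(q) = -q
m(G, X) = -6 + 2*G
Z(E, g) = -7 - 7*E + 2*g (Z(E, g) = -1 + (-7*E + (-6 + 2*g)) = -1 + (-6 - 7*E + 2*g) = -7 - 7*E + 2*g)
R(h, w) = 36 (R(h, w) = -7 - 7*(-5) + 2*4 = -7 + 35 + 8 = 36)
(T(0)*(-37))/R(-66, -44) = (-1*0*(-37))/36 = (0*(-37))*(1/36) = 0*(1/36) = 0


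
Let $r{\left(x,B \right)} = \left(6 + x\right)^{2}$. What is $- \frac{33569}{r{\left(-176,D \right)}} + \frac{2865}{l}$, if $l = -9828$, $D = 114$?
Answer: $- \frac{17196443}{11834550} \approx -1.4531$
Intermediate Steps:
$- \frac{33569}{r{\left(-176,D \right)}} + \frac{2865}{l} = - \frac{33569}{\left(6 - 176\right)^{2}} + \frac{2865}{-9828} = - \frac{33569}{\left(-170\right)^{2}} + 2865 \left(- \frac{1}{9828}\right) = - \frac{33569}{28900} - \frac{955}{3276} = - \frac{17196443}{11834550}$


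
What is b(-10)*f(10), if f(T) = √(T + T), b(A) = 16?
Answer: 32*√5 ≈ 71.554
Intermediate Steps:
f(T) = √2*√T (f(T) = √(2*T) = √2*√T)
b(-10)*f(10) = 16*(√2*√10) = 16*(2*√5) = 32*√5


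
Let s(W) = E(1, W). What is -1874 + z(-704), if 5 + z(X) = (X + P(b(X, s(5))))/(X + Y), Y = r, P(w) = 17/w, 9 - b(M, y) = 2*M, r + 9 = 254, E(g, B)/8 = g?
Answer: -135678854/72267 ≈ -1877.5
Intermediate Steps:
E(g, B) = 8*g
s(W) = 8 (s(W) = 8*1 = 8)
r = 245 (r = -9 + 254 = 245)
b(M, y) = 9 - 2*M
Y = 245
z(X) = -5 + (X + 17/(9 - 2*X))/(245 + X) (z(X) = -5 + (X + 17/(9 - 2*X))/(X + 245) = -5 + (X + 17/(9 - 2*X))/(245 + X))
-1874 + z(-704) = -1874 + 2*(5504 - 1207*(-704) - 4*(-704)²)/(-2205 + 2*(-704)² + 481*(-704)) = -1874 + 2*(5504 + 849728 - 4*495616)/(-2205 + 2*495616 - 338624) = -1874 + 2*(5504 + 849728 - 1982464)/(-2205 + 991232 - 338624) = -1874 + 2*(-1127232)/650403 = -1874 + 2*(1/650403)*(-1127232) = -1874 - 250496/72267 = -135678854/72267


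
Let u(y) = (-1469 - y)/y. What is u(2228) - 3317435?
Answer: -7391248877/2228 ≈ -3.3174e+6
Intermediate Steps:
u(y) = (-1469 - y)/y
u(2228) - 3317435 = (-1469 - 1*2228)/2228 - 3317435 = (-1469 - 2228)/2228 - 3317435 = (1/2228)*(-3697) - 3317435 = -3697/2228 - 3317435 = -7391248877/2228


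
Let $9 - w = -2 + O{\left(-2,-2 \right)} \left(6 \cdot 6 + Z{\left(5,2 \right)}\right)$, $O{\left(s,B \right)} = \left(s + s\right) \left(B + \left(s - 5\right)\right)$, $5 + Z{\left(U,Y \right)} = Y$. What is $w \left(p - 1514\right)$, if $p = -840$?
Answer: $2770658$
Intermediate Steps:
$Z{\left(U,Y \right)} = -5 + Y$
$O{\left(s,B \right)} = 2 s \left(-5 + B + s\right)$ ($O{\left(s,B \right)} = 2 s \left(B + \left(-5 + s\right)\right) = 2 s \left(-5 + B + s\right)$)
$w = -1177$ ($w = 9 - \left(-2 + 2 \left(-2\right) \left(-5 - 2 - 2\right) \left(6 \cdot 6 + \left(-5 + 2\right)\right)\right) = 9 - \left(-2 + 2 \left(-2\right) \left(-9\right) \left(36 - 3\right)\right) = 9 - \left(-2 + 36 \cdot 33\right) = 9 - \left(-2 + 1188\right) = 9 - 1186 = -1177$)
$w \left(p - 1514\right) = - 1177 \left(-840 - 1514\right) = \left(-1177\right) \left(-2354\right) = 2770658$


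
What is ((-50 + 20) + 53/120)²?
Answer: 12581209/14400 ≈ 873.70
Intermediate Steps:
((-50 + 20) + 53/120)² = (-30 + 53*(1/120))² = (-30 + 53/120)² = (-3547/120)² = 12581209/14400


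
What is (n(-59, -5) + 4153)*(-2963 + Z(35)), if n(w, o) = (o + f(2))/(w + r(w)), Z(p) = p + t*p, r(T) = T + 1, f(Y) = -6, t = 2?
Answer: -1388736496/117 ≈ -1.1870e+7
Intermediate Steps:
r(T) = 1 + T
Z(p) = 3*p (Z(p) = p + 2*p = 3*p)
n(w, o) = (-6 + o)/(1 + 2*w) (n(w, o) = (o - 6)/(w + (1 + w)) = (-6 + o)/(1 + 2*w))
(n(-59, -5) + 4153)*(-2963 + Z(35)) = ((-6 - 5)/(1 + 2*(-59)) + 4153)*(-2963 + 3*35) = (-11/(1 - 118) + 4153)*(-2963 + 105) = (-11/(-117) + 4153)*(-2858) = (-1/117*(-11) + 4153)*(-2858) = (11/117 + 4153)*(-2858) = (485912/117)*(-2858) = -1388736496/117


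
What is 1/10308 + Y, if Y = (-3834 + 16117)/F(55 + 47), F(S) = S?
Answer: 21102211/175236 ≈ 120.42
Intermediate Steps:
Y = 12283/102 (Y = (-3834 + 16117)/(55 + 47) = 12283/102 ≈ 120.42)
1/10308 + Y = 1/10308 + 12283/102 = 21102211/175236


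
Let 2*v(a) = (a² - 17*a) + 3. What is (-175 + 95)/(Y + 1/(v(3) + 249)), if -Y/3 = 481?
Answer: 7344/132467 ≈ 0.055440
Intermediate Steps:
Y = -1443 (Y = -3*481 = -1443)
v(a) = 3/2 + a²/2 - 17*a/2 (v(a) = ((a² - 17*a) + 3)/2 = (3 + a² - 17*a)/2 = 3/2 + a²/2 - 17*a/2)
(-175 + 95)/(Y + 1/(v(3) + 249)) = (-175 + 95)/(-1443 + 1/((3/2 + (½)*3² - 17/2*3) + 249)) = -80/(-1443 + 1/((3/2 + (½)*9 - 51/2) + 249)) = -80/(-1443 + 1/((3/2 + 9/2 - 51/2) + 249)) = -80/(-1443 + 1/(-39/2 + 249)) = -80/(-1443 + 1/(459/2)) = -80/(-1443 + 2/459) = -80/(-662335/459) = -80*(-459/662335) = 7344/132467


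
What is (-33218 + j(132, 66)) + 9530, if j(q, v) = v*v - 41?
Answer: -19373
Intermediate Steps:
j(q, v) = -41 + v² (j(q, v) = v² - 41 = -41 + v²)
(-33218 + j(132, 66)) + 9530 = (-33218 + (-41 + 66²)) + 9530 = (-33218 + (-41 + 4356)) + 9530 = (-33218 + 4315) + 9530 = -28903 + 9530 = -19373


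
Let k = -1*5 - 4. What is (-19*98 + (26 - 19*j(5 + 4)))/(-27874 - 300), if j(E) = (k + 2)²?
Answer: 2767/28174 ≈ 0.098211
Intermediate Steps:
k = -9 (k = -5 - 4 = -9)
j(E) = 49 (j(E) = (-9 + 2)² = (-7)² = 49)
(-19*98 + (26 - 19*j(5 + 4)))/(-27874 - 300) = (-19*98 + (26 - 19*49))/(-27874 - 300) = (-1862 + (26 - 931))/(-28174) = (-1862 - 905)*(-1/28174) = -2767*(-1/28174) = 2767/28174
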